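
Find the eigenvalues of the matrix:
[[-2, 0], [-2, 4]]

Characteristic equation: det(A - λI) = 0
λ² - (trace)λ + (det) = 0
trace = -2 + 4 = 2, det = (-2)(4) - (0)(-2) = -8
λ² - (2)λ + (-8) = 0
λ = (2 ± √((2)² - 4·(-8))) / 2 = (2 ± √36) / 2
Solving: λ = -2, 4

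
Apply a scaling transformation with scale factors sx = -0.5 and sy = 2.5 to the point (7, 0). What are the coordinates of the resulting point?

Scaling matrix:
[[-0.50, 0], [0, 2.50]]
Result: (7 × -0.5, 0 × 2.5) = (-3.5, 0)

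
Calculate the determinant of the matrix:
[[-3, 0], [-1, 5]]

For a 2×2 matrix [[a, b], [c, d]], det = ad - bc
det = (-3)(5) - (0)(-1) = -15 - 0 = -15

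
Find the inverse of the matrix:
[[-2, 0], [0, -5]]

For [[a,b],[c,d]], inverse = (1/det)·[[d,-b],[-c,a]]
det = (-2)(-5) - (0)(0) = 10 - 0 = 10
Inverse = (1/10)·[[-5, 0], [0, -2]]
= [[-1/2, 0], [0, -1/5]]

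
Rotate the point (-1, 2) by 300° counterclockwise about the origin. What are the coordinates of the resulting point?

Rotation matrix for 300°: [[cos 300°, -sin 300°], [sin 300°, cos 300°]] ≈ [[0.500000, 0.866025], [-0.866025, 0.500000]]
[[0.500000, 0.866025], [-0.866025, 0.500000]] × [-1, 2]ᵀ ≈ [1.2321, 1.8660]ᵀ
Result: (1.2321, 1.8660)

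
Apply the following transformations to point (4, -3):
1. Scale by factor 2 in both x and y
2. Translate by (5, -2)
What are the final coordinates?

Step 1: Scale (4, -3) by 2 → (8, -6)
Step 2: Translate by (5, -2) → (13, -8)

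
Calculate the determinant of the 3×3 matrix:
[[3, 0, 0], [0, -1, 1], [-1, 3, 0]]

Expansion along first row:
det = 3·det([[-1,1],[3,0]]) - 0·det([[0,1],[-1,0]]) + 0·det([[0,-1],[-1,3]])
    = 3·(-1·0 - 1·3) - 0·(0·0 - 1·-1) + 0·(0·3 - -1·-1)
    = 3·-3 - 0·1 + 0·-1
    = -9 + 0 + 0 = -9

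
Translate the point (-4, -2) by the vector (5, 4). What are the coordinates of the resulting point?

Translation by (5, 4) (homogeneous matrix [[1, 0, 5], [0, 1, 4], [0, 0, 1]]):
x' = -4 + 5 = 1
y' = -2 + 4 = 2
Result: (1, 2)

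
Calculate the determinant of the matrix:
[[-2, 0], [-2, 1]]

For a 2×2 matrix [[a, b], [c, d]], det = ad - bc
det = (-2)(1) - (0)(-2) = -2 - 0 = -2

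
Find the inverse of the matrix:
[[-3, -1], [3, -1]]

For [[a,b],[c,d]], inverse = (1/det)·[[d,-b],[-c,a]]
det = (-3)(-1) - (-1)(3) = 3 - -3 = 6
Inverse = (1/6)·[[-1, 1], [-3, -3]]
= [[-1/6, 1/6], [-1/2, -1/2]]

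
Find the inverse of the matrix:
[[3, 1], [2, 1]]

For [[a,b],[c,d]], inverse = (1/det)·[[d,-b],[-c,a]]
det = (3)(1) - (1)(2) = 3 - 2 = 1
Inverse = [[1, -1], [-2, 3]]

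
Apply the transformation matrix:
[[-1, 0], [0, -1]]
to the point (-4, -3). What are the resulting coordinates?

Matrix multiplication:
[[-1, 0], [0, -1]] × [-4, -3]ᵀ
= [(-1)(-4) + (0)(-3), (0)(-4) + (-1)(-3)]ᵀ
= [4, 3]ᵀ
Result: (4, 3)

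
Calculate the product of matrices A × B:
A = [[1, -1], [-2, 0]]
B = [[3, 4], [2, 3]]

Matrix multiplication:
C[0][0] = 1×3 + -1×2 = 1
C[0][1] = 1×4 + -1×3 = 1
C[1][0] = -2×3 + 0×2 = -6
C[1][1] = -2×4 + 0×3 = -8
Result: [[1, 1], [-6, -8]]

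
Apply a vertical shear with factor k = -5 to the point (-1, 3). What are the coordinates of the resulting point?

Shear matrix for vertical shear with factor k = -5:
[[1, 0], [-5, 1]]
Result: (-1, 3) → (-1, 8)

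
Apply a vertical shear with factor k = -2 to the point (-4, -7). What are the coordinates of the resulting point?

Shear matrix for vertical shear with factor k = -2:
[[1, 0], [-2, 1]]
Result: (-4, -7) → (-4, 1)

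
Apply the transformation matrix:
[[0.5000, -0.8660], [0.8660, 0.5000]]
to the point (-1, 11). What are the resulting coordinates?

Matrix multiplication:
[[0.5000, -0.8660], [0.8660, 0.5000]] × [-1, 11]ᵀ
= [(0.5000)(-1) + (-0.8660)(11), (0.8660)(-1) + (0.5000)(11)]ᵀ
= [-10.0260, 4.6340]ᵀ
Result: (-10.0260, 4.6340)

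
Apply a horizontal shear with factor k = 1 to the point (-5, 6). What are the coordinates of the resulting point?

Shear matrix for horizontal shear with factor k = 1:
[[1, 1], [0, 1]]
Result: (-5, 6) → (1, 6)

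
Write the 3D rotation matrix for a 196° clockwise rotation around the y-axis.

Rotation matrix for clockwise 196° around y-axis:
A clockwise rotation by 196° is a counterclockwise rotation by -196°.
cos(-196°) = -0.9613, sin(-196°) = 0.2756
Result: [[-0.9613, 0, 0.2756], [0, 1, 0], [-0.2756, 0, -0.9613]]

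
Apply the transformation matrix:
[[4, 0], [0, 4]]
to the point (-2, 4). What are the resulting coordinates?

Matrix multiplication:
[[4, 0], [0, 4]] × [-2, 4]ᵀ
= [(4)(-2) + (0)(4), (0)(-2) + (4)(4)]ᵀ
= [-8, 16]ᵀ
Result: (-8, 16)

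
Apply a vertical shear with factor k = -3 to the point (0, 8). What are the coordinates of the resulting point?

Shear matrix for vertical shear with factor k = -3:
[[1, 0], [-3, 1]]
Result: (0, 8) → (0, 8)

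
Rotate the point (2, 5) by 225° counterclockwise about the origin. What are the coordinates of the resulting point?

Rotation matrix for 225°: [[cos 225°, -sin 225°], [sin 225°, cos 225°]] ≈ [[-0.707107, 0.707107], [-0.707107, -0.707107]]
[[-0.707107, 0.707107], [-0.707107, -0.707107]] × [2, 5]ᵀ ≈ [2.1213, -4.9497]ᵀ
Result: (2.1213, -4.9497)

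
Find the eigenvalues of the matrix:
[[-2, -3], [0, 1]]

Characteristic equation: det(A - λI) = 0
λ² - (trace)λ + (det) = 0
trace = -2 + 1 = -1, det = (-2)(1) - (-3)(0) = -2
λ² - (-1)λ + (-2) = 0
λ = (-1 ± √((-1)² - 4·(-2))) / 2 = (-1 ± √9) / 2
Solving: λ = -2, 1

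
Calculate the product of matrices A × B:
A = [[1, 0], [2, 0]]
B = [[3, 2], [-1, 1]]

Matrix multiplication:
C[0][0] = 1×3 + 0×-1 = 3
C[0][1] = 1×2 + 0×1 = 2
C[1][0] = 2×3 + 0×-1 = 6
C[1][1] = 2×2 + 0×1 = 4
Result: [[3, 2], [6, 4]]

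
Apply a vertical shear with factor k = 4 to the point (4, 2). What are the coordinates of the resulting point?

Shear matrix for vertical shear with factor k = 4:
[[1, 0], [4, 1]]
Result: (4, 2) → (4, 18)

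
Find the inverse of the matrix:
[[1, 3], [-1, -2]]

For [[a,b],[c,d]], inverse = (1/det)·[[d,-b],[-c,a]]
det = (1)(-2) - (3)(-1) = -2 - -3 = 1
Inverse = [[-2, -3], [1, 1]]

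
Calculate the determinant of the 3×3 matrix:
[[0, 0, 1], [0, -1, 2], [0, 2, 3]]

Expansion along first row:
det = 0·det([[-1,2],[2,3]]) - 0·det([[0,2],[0,3]]) + 1·det([[0,-1],[0,2]])
    = 0·(-1·3 - 2·2) - 0·(0·3 - 2·0) + 1·(0·2 - -1·0)
    = 0·-7 - 0·0 + 1·0
    = 0 + 0 + 0 = 0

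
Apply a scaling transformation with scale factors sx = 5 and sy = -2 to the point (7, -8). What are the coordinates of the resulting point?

Scaling matrix:
[[5, 0], [0, -2]]
Result: (7 × 5, -8 × -2) = (35, 16)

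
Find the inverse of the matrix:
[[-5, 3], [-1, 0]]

For [[a,b],[c,d]], inverse = (1/det)·[[d,-b],[-c,a]]
det = (-5)(0) - (3)(-1) = 0 - -3 = 3
Inverse = (1/3)·[[0, -3], [1, -5]]
= [[0, -1], [1/3, -5/3]]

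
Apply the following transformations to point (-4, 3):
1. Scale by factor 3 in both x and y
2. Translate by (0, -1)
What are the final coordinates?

Step 1: Scale (-4, 3) by 3 → (-12, 9)
Step 2: Translate by (0, -1) → (-12, 8)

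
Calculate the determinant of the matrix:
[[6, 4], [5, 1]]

For a 2×2 matrix [[a, b], [c, d]], det = ad - bc
det = (6)(1) - (4)(5) = 6 - 20 = -14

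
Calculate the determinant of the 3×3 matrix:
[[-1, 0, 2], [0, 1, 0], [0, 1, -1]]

Expansion along first row:
det = -1·det([[1,0],[1,-1]]) - 0·det([[0,0],[0,-1]]) + 2·det([[0,1],[0,1]])
    = -1·(1·-1 - 0·1) - 0·(0·-1 - 0·0) + 2·(0·1 - 1·0)
    = -1·-1 - 0·0 + 2·0
    = 1 + 0 + 0 = 1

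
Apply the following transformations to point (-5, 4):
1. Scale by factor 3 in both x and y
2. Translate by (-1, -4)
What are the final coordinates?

Step 1: Scale (-5, 4) by 3 → (-15, 12)
Step 2: Translate by (-1, -4) → (-16, 8)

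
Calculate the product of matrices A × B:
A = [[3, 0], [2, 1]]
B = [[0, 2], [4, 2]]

Matrix multiplication:
C[0][0] = 3×0 + 0×4 = 0
C[0][1] = 3×2 + 0×2 = 6
C[1][0] = 2×0 + 1×4 = 4
C[1][1] = 2×2 + 1×2 = 6
Result: [[0, 6], [4, 6]]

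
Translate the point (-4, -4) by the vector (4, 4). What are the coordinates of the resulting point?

Translation by (4, 4) (homogeneous matrix [[1, 0, 4], [0, 1, 4], [0, 0, 1]]):
x' = -4 + 4 = 0
y' = -4 + 4 = 0
Result: (0, 0)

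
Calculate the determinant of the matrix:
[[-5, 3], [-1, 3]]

For a 2×2 matrix [[a, b], [c, d]], det = ad - bc
det = (-5)(3) - (3)(-1) = -15 - -3 = -12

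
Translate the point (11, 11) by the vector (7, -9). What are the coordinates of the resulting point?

Translation by (7, -9) (homogeneous matrix [[1, 0, 7], [0, 1, -9], [0, 0, 1]]):
x' = 11 + 7 = 18
y' = 11 + -9 = 2
Result: (18, 2)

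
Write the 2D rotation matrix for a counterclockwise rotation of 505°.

Rotation matrix formula: [[cos θ, -sin θ], [sin θ, cos θ]]
For θ = 505°:
cos(505°) = -0.8192
sin(505°) = 0.5736
Result: [[-0.8192, -0.5736], [0.5736, -0.8192]]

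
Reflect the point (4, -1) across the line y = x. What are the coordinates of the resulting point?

Reflection across line y = x: (4, -1) → (-1, 4)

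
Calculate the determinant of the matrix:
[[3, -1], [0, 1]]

For a 2×2 matrix [[a, b], [c, d]], det = ad - bc
det = (3)(1) - (-1)(0) = 3 - 0 = 3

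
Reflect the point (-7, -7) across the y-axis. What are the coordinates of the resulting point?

Reflection across y-axis: (-7, -7) → (7, -7)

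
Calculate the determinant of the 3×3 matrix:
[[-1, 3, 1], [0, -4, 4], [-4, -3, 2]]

Expansion along first row:
det = -1·det([[-4,4],[-3,2]]) - 3·det([[0,4],[-4,2]]) + 1·det([[0,-4],[-4,-3]])
    = -1·(-4·2 - 4·-3) - 3·(0·2 - 4·-4) + 1·(0·-3 - -4·-4)
    = -1·4 - 3·16 + 1·-16
    = -4 + -48 + -16 = -68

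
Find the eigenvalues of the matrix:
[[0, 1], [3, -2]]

Characteristic equation: det(A - λI) = 0
λ² - (trace)λ + (det) = 0
trace = 0 + -2 = -2, det = (0)(-2) - (1)(3) = -3
λ² - (-2)λ + (-3) = 0
λ = (-2 ± √((-2)² - 4·(-3))) / 2 = (-2 ± √16) / 2
Solving: λ = -3, 1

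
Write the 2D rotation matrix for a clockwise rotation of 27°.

Rotation matrix formula: [[cos θ, -sin θ], [sin θ, cos θ]]
A clockwise rotation by 27° is equivalent to a counterclockwise rotation by -27°.
For θ = -27°:
cos(-27°) = 0.8910
sin(-27°) = -0.4540
Result: [[0.8910, 0.4540], [-0.4540, 0.8910]]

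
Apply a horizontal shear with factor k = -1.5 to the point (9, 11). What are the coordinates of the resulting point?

Shear matrix for horizontal shear with factor k = -1.5:
[[1, -1.50], [0, 1]]
Result: (9, 11) → (-7.5, 11)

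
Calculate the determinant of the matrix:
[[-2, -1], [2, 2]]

For a 2×2 matrix [[a, b], [c, d]], det = ad - bc
det = (-2)(2) - (-1)(2) = -4 - -2 = -2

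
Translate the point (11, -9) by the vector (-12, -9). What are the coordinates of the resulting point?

Translation by (-12, -9) (homogeneous matrix [[1, 0, -12], [0, 1, -9], [0, 0, 1]]):
x' = 11 + -12 = -1
y' = -9 + -9 = -18
Result: (-1, -18)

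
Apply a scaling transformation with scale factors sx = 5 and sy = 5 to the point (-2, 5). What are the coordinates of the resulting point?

Scaling matrix:
[[5, 0], [0, 5]]
Result: (-2 × 5, 5 × 5) = (-10, 25)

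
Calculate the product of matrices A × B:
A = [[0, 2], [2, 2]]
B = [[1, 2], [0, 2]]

Matrix multiplication:
C[0][0] = 0×1 + 2×0 = 0
C[0][1] = 0×2 + 2×2 = 4
C[1][0] = 2×1 + 2×0 = 2
C[1][1] = 2×2 + 2×2 = 8
Result: [[0, 4], [2, 8]]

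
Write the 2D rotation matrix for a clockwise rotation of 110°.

Rotation matrix formula: [[cos θ, -sin θ], [sin θ, cos θ]]
A clockwise rotation by 110° is equivalent to a counterclockwise rotation by -110°.
For θ = -110°:
cos(-110°) = -0.3420
sin(-110°) = -0.9397
Result: [[-0.3420, 0.9397], [-0.9397, -0.3420]]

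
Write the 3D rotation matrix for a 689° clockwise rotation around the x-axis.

Rotation matrix for clockwise 689° around x-axis:
A clockwise rotation by 689° is a counterclockwise rotation by -689°.
cos(-689°) = 0.8572, sin(-689°) = 0.5150
Result: [[1, 0, 0], [0, 0.8572, -0.5150], [0, 0.5150, 0.8572]]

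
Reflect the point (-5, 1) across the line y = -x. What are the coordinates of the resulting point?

Reflection across line y = -x: (-5, 1) → (-1, 5)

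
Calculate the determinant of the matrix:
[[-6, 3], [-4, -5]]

For a 2×2 matrix [[a, b], [c, d]], det = ad - bc
det = (-6)(-5) - (3)(-4) = 30 - -12 = 42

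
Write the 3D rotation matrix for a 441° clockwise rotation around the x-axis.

Rotation matrix for clockwise 441° around x-axis:
A clockwise rotation by 441° is a counterclockwise rotation by -441°.
cos(-441°) = 0.1564, sin(-441°) = -0.9877
Result: [[1, 0, 0], [0, 0.1564, 0.9877], [0, -0.9877, 0.1564]]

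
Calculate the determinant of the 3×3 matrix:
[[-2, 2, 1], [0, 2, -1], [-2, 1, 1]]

Expansion along first row:
det = -2·det([[2,-1],[1,1]]) - 2·det([[0,-1],[-2,1]]) + 1·det([[0,2],[-2,1]])
    = -2·(2·1 - -1·1) - 2·(0·1 - -1·-2) + 1·(0·1 - 2·-2)
    = -2·3 - 2·-2 + 1·4
    = -6 + 4 + 4 = 2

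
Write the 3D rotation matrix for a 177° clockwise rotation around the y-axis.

Rotation matrix for clockwise 177° around y-axis:
A clockwise rotation by 177° is a counterclockwise rotation by -177°.
cos(-177°) = -0.9986, sin(-177°) = -0.0523
Result: [[-0.9986, 0, -0.0523], [0, 1, 0], [0.0523, 0, -0.9986]]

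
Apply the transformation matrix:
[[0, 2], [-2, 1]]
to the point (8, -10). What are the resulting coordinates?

Matrix multiplication:
[[0, 2], [-2, 1]] × [8, -10]ᵀ
= [(0)(8) + (2)(-10), (-2)(8) + (1)(-10)]ᵀ
= [-20, -26]ᵀ
Result: (-20, -26)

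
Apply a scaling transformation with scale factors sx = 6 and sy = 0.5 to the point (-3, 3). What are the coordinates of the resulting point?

Scaling matrix:
[[6, 0], [0, 0.50]]
Result: (-3 × 6, 3 × 0.5) = (-18, 1.5)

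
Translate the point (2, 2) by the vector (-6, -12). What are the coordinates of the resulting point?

Translation by (-6, -12) (homogeneous matrix [[1, 0, -6], [0, 1, -12], [0, 0, 1]]):
x' = 2 + -6 = -4
y' = 2 + -12 = -10
Result: (-4, -10)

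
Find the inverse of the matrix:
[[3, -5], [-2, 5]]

For [[a,b],[c,d]], inverse = (1/det)·[[d,-b],[-c,a]]
det = (3)(5) - (-5)(-2) = 15 - 10 = 5
Inverse = (1/5)·[[5, 5], [2, 3]]
= [[1, 1], [2/5, 3/5]]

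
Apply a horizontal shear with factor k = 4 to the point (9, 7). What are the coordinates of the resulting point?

Shear matrix for horizontal shear with factor k = 4:
[[1, 4], [0, 1]]
Result: (9, 7) → (37, 7)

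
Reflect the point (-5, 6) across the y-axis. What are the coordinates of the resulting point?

Reflection across y-axis: (-5, 6) → (5, 6)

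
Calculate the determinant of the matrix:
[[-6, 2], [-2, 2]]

For a 2×2 matrix [[a, b], [c, d]], det = ad - bc
det = (-6)(2) - (2)(-2) = -12 - -4 = -8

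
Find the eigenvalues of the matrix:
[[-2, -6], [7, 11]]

Characteristic equation: det(A - λI) = 0
λ² - (trace)λ + (det) = 0
trace = -2 + 11 = 9, det = (-2)(11) - (-6)(7) = 20
λ² - (9)λ + (20) = 0
λ = (9 ± √((9)² - 4·(20))) / 2 = (9 ± √1) / 2
Solving: λ = 4, 5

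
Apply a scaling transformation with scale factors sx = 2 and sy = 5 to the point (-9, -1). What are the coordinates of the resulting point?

Scaling matrix:
[[2, 0], [0, 5]]
Result: (-9 × 2, -1 × 5) = (-18, -5)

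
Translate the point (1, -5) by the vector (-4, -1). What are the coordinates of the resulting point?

Translation by (-4, -1) (homogeneous matrix [[1, 0, -4], [0, 1, -1], [0, 0, 1]]):
x' = 1 + -4 = -3
y' = -5 + -1 = -6
Result: (-3, -6)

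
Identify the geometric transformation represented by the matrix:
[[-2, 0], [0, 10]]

This matrix represents: non-uniform scaling by sx = -2, sy = 10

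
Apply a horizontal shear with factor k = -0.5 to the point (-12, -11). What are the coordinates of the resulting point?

Shear matrix for horizontal shear with factor k = -0.5:
[[1, -0.50], [0, 1]]
Result: (-12, -11) → (-6.5, -11)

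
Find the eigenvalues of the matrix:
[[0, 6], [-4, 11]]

Characteristic equation: det(A - λI) = 0
λ² - (trace)λ + (det) = 0
trace = 0 + 11 = 11, det = (0)(11) - (6)(-4) = 24
λ² - (11)λ + (24) = 0
λ = (11 ± √((11)² - 4·(24))) / 2 = (11 ± √25) / 2
Solving: λ = 3, 8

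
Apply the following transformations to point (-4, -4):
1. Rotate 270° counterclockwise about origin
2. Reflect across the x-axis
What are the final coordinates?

Step 1: Rotate 270° → (-4, 4)
Step 2: Reflect across x-axis → (-4, -4)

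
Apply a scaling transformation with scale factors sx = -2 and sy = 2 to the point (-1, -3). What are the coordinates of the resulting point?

Scaling matrix:
[[-2, 0], [0, 2]]
Result: (-1 × -2, -3 × 2) = (2, -6)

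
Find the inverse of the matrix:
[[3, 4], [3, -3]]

For [[a,b],[c,d]], inverse = (1/det)·[[d,-b],[-c,a]]
det = (3)(-3) - (4)(3) = -9 - 12 = -21
Inverse = (1/-21)·[[-3, -4], [-3, 3]]
= [[1/7, 4/21], [1/7, -1/7]]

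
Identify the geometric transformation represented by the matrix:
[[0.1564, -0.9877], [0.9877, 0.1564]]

This matrix represents: rotation by 81° counterclockwise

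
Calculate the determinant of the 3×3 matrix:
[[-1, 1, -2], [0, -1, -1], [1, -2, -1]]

Expansion along first row:
det = -1·det([[-1,-1],[-2,-1]]) - 1·det([[0,-1],[1,-1]]) + -2·det([[0,-1],[1,-2]])
    = -1·(-1·-1 - -1·-2) - 1·(0·-1 - -1·1) + -2·(0·-2 - -1·1)
    = -1·-1 - 1·1 + -2·1
    = 1 + -1 + -2 = -2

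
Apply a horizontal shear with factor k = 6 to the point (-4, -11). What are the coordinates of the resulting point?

Shear matrix for horizontal shear with factor k = 6:
[[1, 6], [0, 1]]
Result: (-4, -11) → (-70, -11)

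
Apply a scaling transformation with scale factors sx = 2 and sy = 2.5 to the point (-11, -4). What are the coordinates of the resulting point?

Scaling matrix:
[[2, 0], [0, 2.50]]
Result: (-11 × 2, -4 × 2.5) = (-22, -10)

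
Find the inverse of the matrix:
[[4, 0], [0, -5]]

For [[a,b],[c,d]], inverse = (1/det)·[[d,-b],[-c,a]]
det = (4)(-5) - (0)(0) = -20 - 0 = -20
Inverse = (1/-20)·[[-5, 0], [0, 4]]
= [[1/4, 0], [0, -1/5]]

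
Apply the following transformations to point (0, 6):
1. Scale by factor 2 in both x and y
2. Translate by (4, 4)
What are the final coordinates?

Step 1: Scale (0, 6) by 2 → (0, 12)
Step 2: Translate by (4, 4) → (4, 16)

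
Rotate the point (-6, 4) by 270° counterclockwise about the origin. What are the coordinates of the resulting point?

Rotation matrix for 270°: [[cos 270°, -sin 270°], [sin 270°, cos 270°]] = [[0, 1], [-1, 0]]
[[0, 1], [-1, 0]] × [-6, 4]ᵀ = [4, 6]ᵀ
Result: (4, 6)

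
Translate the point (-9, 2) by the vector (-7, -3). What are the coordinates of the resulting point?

Translation by (-7, -3) (homogeneous matrix [[1, 0, -7], [0, 1, -3], [0, 0, 1]]):
x' = -9 + -7 = -16
y' = 2 + -3 = -1
Result: (-16, -1)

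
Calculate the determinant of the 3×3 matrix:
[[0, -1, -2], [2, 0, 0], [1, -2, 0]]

Expansion along first row:
det = 0·det([[0,0],[-2,0]]) - -1·det([[2,0],[1,0]]) + -2·det([[2,0],[1,-2]])
    = 0·(0·0 - 0·-2) - -1·(2·0 - 0·1) + -2·(2·-2 - 0·1)
    = 0·0 - -1·0 + -2·-4
    = 0 + 0 + 8 = 8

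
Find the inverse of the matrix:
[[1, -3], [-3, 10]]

For [[a,b],[c,d]], inverse = (1/det)·[[d,-b],[-c,a]]
det = (1)(10) - (-3)(-3) = 10 - 9 = 1
Inverse = [[10, 3], [3, 1]]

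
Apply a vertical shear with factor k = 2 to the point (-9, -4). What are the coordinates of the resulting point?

Shear matrix for vertical shear with factor k = 2:
[[1, 0], [2, 1]]
Result: (-9, -4) → (-9, -22)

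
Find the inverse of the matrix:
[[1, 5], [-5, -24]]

For [[a,b],[c,d]], inverse = (1/det)·[[d,-b],[-c,a]]
det = (1)(-24) - (5)(-5) = -24 - -25 = 1
Inverse = [[-24, -5], [5, 1]]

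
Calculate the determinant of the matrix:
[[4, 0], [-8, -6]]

For a 2×2 matrix [[a, b], [c, d]], det = ad - bc
det = (4)(-6) - (0)(-8) = -24 - 0 = -24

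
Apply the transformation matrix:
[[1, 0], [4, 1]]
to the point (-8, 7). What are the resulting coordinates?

Matrix multiplication:
[[1, 0], [4, 1]] × [-8, 7]ᵀ
= [(1)(-8) + (0)(7), (4)(-8) + (1)(7)]ᵀ
= [-8, -25]ᵀ
Result: (-8, -25)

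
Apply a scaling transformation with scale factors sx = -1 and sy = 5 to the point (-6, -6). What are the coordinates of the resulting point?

Scaling matrix:
[[-1, 0], [0, 5]]
Result: (-6 × -1, -6 × 5) = (6, -30)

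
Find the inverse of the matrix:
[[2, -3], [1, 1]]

For [[a,b],[c,d]], inverse = (1/det)·[[d,-b],[-c,a]]
det = (2)(1) - (-3)(1) = 2 - -3 = 5
Inverse = (1/5)·[[1, 3], [-1, 2]]
= [[1/5, 3/5], [-1/5, 2/5]]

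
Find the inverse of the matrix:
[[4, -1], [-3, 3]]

For [[a,b],[c,d]], inverse = (1/det)·[[d,-b],[-c,a]]
det = (4)(3) - (-1)(-3) = 12 - 3 = 9
Inverse = (1/9)·[[3, 1], [3, 4]]
= [[1/3, 1/9], [1/3, 4/9]]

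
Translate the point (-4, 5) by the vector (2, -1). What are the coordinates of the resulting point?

Translation by (2, -1) (homogeneous matrix [[1, 0, 2], [0, 1, -1], [0, 0, 1]]):
x' = -4 + 2 = -2
y' = 5 + -1 = 4
Result: (-2, 4)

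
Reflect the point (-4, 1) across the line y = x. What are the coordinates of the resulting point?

Reflection across line y = x: (-4, 1) → (1, -4)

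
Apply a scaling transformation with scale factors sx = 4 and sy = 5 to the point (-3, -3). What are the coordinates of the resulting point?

Scaling matrix:
[[4, 0], [0, 5]]
Result: (-3 × 4, -3 × 5) = (-12, -15)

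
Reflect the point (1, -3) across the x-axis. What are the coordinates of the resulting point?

Reflection across x-axis: (1, -3) → (1, 3)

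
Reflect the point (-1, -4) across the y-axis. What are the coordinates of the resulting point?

Reflection across y-axis: (-1, -4) → (1, -4)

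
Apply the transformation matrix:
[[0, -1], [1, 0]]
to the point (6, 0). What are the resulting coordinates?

Matrix multiplication:
[[0, -1], [1, 0]] × [6, 0]ᵀ
= [(0)(6) + (-1)(0), (1)(6) + (0)(0)]ᵀ
= [0, 6]ᵀ
Result: (0, 6)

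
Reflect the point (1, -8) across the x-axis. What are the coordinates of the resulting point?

Reflection across x-axis: (1, -8) → (1, 8)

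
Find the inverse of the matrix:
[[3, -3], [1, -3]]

For [[a,b],[c,d]], inverse = (1/det)·[[d,-b],[-c,a]]
det = (3)(-3) - (-3)(1) = -9 - -3 = -6
Inverse = (1/-6)·[[-3, 3], [-1, 3]]
= [[1/2, -1/2], [1/6, -1/2]]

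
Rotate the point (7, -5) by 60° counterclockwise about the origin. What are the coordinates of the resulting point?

Rotation matrix for 60°: [[cos 60°, -sin 60°], [sin 60°, cos 60°]] ≈ [[0.500000, -0.866025], [0.866025, 0.500000]]
[[0.500000, -0.866025], [0.866025, 0.500000]] × [7, -5]ᵀ ≈ [7.8301, 3.5622]ᵀ
Result: (7.8301, 3.5622)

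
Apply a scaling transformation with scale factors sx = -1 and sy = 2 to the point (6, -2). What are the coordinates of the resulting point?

Scaling matrix:
[[-1, 0], [0, 2]]
Result: (6 × -1, -2 × 2) = (-6, -4)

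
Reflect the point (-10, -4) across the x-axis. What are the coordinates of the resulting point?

Reflection across x-axis: (-10, -4) → (-10, 4)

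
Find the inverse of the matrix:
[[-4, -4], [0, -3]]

For [[a,b],[c,d]], inverse = (1/det)·[[d,-b],[-c,a]]
det = (-4)(-3) - (-4)(0) = 12 - 0 = 12
Inverse = (1/12)·[[-3, 4], [0, -4]]
= [[-1/4, 1/3], [0, -1/3]]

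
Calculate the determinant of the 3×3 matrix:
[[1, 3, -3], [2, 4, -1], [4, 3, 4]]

Expansion along first row:
det = 1·det([[4,-1],[3,4]]) - 3·det([[2,-1],[4,4]]) + -3·det([[2,4],[4,3]])
    = 1·(4·4 - -1·3) - 3·(2·4 - -1·4) + -3·(2·3 - 4·4)
    = 1·19 - 3·12 + -3·-10
    = 19 + -36 + 30 = 13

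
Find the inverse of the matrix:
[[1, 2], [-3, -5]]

For [[a,b],[c,d]], inverse = (1/det)·[[d,-b],[-c,a]]
det = (1)(-5) - (2)(-3) = -5 - -6 = 1
Inverse = [[-5, -2], [3, 1]]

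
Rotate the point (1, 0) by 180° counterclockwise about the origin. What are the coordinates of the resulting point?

Rotation matrix for 180°: [[cos 180°, -sin 180°], [sin 180°, cos 180°]] = [[-1, 0], [0, -1]]
[[-1, 0], [0, -1]] × [1, 0]ᵀ = [-1, 0]ᵀ
Result: (-1, 0)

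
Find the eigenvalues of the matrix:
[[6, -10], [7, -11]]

Characteristic equation: det(A - λI) = 0
λ² - (trace)λ + (det) = 0
trace = 6 + -11 = -5, det = (6)(-11) - (-10)(7) = 4
λ² - (-5)λ + (4) = 0
λ = (-5 ± √((-5)² - 4·(4))) / 2 = (-5 ± √9) / 2
Solving: λ = -4, -1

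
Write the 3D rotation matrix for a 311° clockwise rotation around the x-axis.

Rotation matrix for clockwise 311° around x-axis:
A clockwise rotation by 311° is a counterclockwise rotation by -311°.
cos(-311°) = 0.6561, sin(-311°) = 0.7547
Result: [[1, 0, 0], [0, 0.6561, -0.7547], [0, 0.7547, 0.6561]]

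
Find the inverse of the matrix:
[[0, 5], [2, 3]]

For [[a,b],[c,d]], inverse = (1/det)·[[d,-b],[-c,a]]
det = (0)(3) - (5)(2) = 0 - 10 = -10
Inverse = (1/-10)·[[3, -5], [-2, 0]]
= [[-3/10, 1/2], [1/5, 0]]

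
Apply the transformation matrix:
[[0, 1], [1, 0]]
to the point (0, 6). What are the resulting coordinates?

Matrix multiplication:
[[0, 1], [1, 0]] × [0, 6]ᵀ
= [(0)(0) + (1)(6), (1)(0) + (0)(6)]ᵀ
= [6, 0]ᵀ
Result: (6, 0)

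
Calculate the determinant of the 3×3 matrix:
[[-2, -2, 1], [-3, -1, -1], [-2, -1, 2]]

Expansion along first row:
det = -2·det([[-1,-1],[-1,2]]) - -2·det([[-3,-1],[-2,2]]) + 1·det([[-3,-1],[-2,-1]])
    = -2·(-1·2 - -1·-1) - -2·(-3·2 - -1·-2) + 1·(-3·-1 - -1·-2)
    = -2·-3 - -2·-8 + 1·1
    = 6 + -16 + 1 = -9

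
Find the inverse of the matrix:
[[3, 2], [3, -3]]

For [[a,b],[c,d]], inverse = (1/det)·[[d,-b],[-c,a]]
det = (3)(-3) - (2)(3) = -9 - 6 = -15
Inverse = (1/-15)·[[-3, -2], [-3, 3]]
= [[1/5, 2/15], [1/5, -1/5]]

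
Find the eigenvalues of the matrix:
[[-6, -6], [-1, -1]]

Characteristic equation: det(A - λI) = 0
λ² - (trace)λ + (det) = 0
trace = -6 + -1 = -7, det = (-6)(-1) - (-6)(-1) = 0
λ² - (-7)λ + (0) = 0
λ = (-7 ± √((-7)² - 4·(0))) / 2 = (-7 ± √49) / 2
Solving: λ = -7, 0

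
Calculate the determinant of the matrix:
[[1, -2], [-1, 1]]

For a 2×2 matrix [[a, b], [c, d]], det = ad - bc
det = (1)(1) - (-2)(-1) = 1 - 2 = -1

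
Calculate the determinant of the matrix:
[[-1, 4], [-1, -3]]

For a 2×2 matrix [[a, b], [c, d]], det = ad - bc
det = (-1)(-3) - (4)(-1) = 3 - -4 = 7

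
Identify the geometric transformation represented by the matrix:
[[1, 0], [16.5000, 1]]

This matrix represents: vertical shear with factor 16.5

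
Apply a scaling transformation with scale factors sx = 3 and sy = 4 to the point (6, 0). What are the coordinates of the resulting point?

Scaling matrix:
[[3, 0], [0, 4]]
Result: (6 × 3, 0 × 4) = (18, 0)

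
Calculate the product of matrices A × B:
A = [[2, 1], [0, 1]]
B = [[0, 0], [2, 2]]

Matrix multiplication:
C[0][0] = 2×0 + 1×2 = 2
C[0][1] = 2×0 + 1×2 = 2
C[1][0] = 0×0 + 1×2 = 2
C[1][1] = 0×0 + 1×2 = 2
Result: [[2, 2], [2, 2]]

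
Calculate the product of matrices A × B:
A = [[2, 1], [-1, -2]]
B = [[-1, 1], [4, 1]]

Matrix multiplication:
C[0][0] = 2×-1 + 1×4 = 2
C[0][1] = 2×1 + 1×1 = 3
C[1][0] = -1×-1 + -2×4 = -7
C[1][1] = -1×1 + -2×1 = -3
Result: [[2, 3], [-7, -3]]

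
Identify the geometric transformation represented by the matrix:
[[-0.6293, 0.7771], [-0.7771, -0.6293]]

This matrix represents: rotation by 231° counterclockwise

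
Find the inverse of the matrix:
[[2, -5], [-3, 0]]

For [[a,b],[c,d]], inverse = (1/det)·[[d,-b],[-c,a]]
det = (2)(0) - (-5)(-3) = 0 - 15 = -15
Inverse = (1/-15)·[[0, 5], [3, 2]]
= [[0, -1/3], [-1/5, -2/15]]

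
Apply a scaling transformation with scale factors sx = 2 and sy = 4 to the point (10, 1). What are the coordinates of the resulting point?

Scaling matrix:
[[2, 0], [0, 4]]
Result: (10 × 2, 1 × 4) = (20, 4)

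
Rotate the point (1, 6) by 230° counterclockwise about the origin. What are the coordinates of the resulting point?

Rotation matrix for 230°: [[cos 230°, -sin 230°], [sin 230°, cos 230°]] ≈ [[-0.642788, 0.766044], [-0.766044, -0.642788]]
[[-0.642788, 0.766044], [-0.766044, -0.642788]] × [1, 6]ᵀ ≈ [3.9535, -4.6228]ᵀ
Result: (3.9535, -4.6228)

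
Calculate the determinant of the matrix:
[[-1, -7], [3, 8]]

For a 2×2 matrix [[a, b], [c, d]], det = ad - bc
det = (-1)(8) - (-7)(3) = -8 - -21 = 13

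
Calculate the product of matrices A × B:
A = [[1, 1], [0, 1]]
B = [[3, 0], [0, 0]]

Matrix multiplication:
C[0][0] = 1×3 + 1×0 = 3
C[0][1] = 1×0 + 1×0 = 0
C[1][0] = 0×3 + 1×0 = 0
C[1][1] = 0×0 + 1×0 = 0
Result: [[3, 0], [0, 0]]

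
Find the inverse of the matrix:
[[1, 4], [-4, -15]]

For [[a,b],[c,d]], inverse = (1/det)·[[d,-b],[-c,a]]
det = (1)(-15) - (4)(-4) = -15 - -16 = 1
Inverse = [[-15, -4], [4, 1]]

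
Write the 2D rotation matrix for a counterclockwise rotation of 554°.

Rotation matrix formula: [[cos θ, -sin θ], [sin θ, cos θ]]
For θ = 554°:
cos(554°) = -0.9703
sin(554°) = -0.2419
Result: [[-0.9703, 0.2419], [-0.2419, -0.9703]]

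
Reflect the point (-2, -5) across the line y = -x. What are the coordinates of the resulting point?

Reflection across line y = -x: (-2, -5) → (5, 2)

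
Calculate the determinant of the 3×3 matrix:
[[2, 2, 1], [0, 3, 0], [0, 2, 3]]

Expansion along first row:
det = 2·det([[3,0],[2,3]]) - 2·det([[0,0],[0,3]]) + 1·det([[0,3],[0,2]])
    = 2·(3·3 - 0·2) - 2·(0·3 - 0·0) + 1·(0·2 - 3·0)
    = 2·9 - 2·0 + 1·0
    = 18 + 0 + 0 = 18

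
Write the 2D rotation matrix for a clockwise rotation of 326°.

Rotation matrix formula: [[cos θ, -sin θ], [sin θ, cos θ]]
A clockwise rotation by 326° is equivalent to a counterclockwise rotation by -326°.
For θ = -326°:
cos(-326°) = 0.8290
sin(-326°) = 0.5592
Result: [[0.8290, -0.5592], [0.5592, 0.8290]]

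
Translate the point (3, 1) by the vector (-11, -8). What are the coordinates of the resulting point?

Translation by (-11, -8) (homogeneous matrix [[1, 0, -11], [0, 1, -8], [0, 0, 1]]):
x' = 3 + -11 = -8
y' = 1 + -8 = -7
Result: (-8, -7)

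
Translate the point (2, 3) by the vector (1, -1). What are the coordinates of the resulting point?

Translation by (1, -1) (homogeneous matrix [[1, 0, 1], [0, 1, -1], [0, 0, 1]]):
x' = 2 + 1 = 3
y' = 3 + -1 = 2
Result: (3, 2)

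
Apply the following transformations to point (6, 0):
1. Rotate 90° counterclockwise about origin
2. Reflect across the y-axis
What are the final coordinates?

Step 1: Rotate 90° → (0, 6)
Step 2: Reflect across y-axis → (0, 6)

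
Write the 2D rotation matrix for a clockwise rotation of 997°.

Rotation matrix formula: [[cos θ, -sin θ], [sin θ, cos θ]]
A clockwise rotation by 997° is equivalent to a counterclockwise rotation by -997°.
For θ = -997°:
cos(-997°) = 0.1219
sin(-997°) = 0.9925
Result: [[0.1219, -0.9925], [0.9925, 0.1219]]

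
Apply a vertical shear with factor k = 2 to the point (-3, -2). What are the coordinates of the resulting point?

Shear matrix for vertical shear with factor k = 2:
[[1, 0], [2, 1]]
Result: (-3, -2) → (-3, -8)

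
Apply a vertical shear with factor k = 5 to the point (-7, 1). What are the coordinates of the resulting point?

Shear matrix for vertical shear with factor k = 5:
[[1, 0], [5, 1]]
Result: (-7, 1) → (-7, -34)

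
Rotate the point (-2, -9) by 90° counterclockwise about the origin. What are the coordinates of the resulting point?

Rotation matrix for 90°: [[cos 90°, -sin 90°], [sin 90°, cos 90°]] = [[0, -1], [1, 0]]
[[0, -1], [1, 0]] × [-2, -9]ᵀ = [9, -2]ᵀ
Result: (9, -2)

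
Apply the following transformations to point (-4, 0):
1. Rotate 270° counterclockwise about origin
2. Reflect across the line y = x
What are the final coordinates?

Step 1: Rotate 270° → (0, 4)
Step 2: Reflect across line y = x → (4, 0)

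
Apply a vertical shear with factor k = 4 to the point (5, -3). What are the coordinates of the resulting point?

Shear matrix for vertical shear with factor k = 4:
[[1, 0], [4, 1]]
Result: (5, -3) → (5, 17)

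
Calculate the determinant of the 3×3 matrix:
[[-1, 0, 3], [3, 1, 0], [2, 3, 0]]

Expansion along first row:
det = -1·det([[1,0],[3,0]]) - 0·det([[3,0],[2,0]]) + 3·det([[3,1],[2,3]])
    = -1·(1·0 - 0·3) - 0·(3·0 - 0·2) + 3·(3·3 - 1·2)
    = -1·0 - 0·0 + 3·7
    = 0 + 0 + 21 = 21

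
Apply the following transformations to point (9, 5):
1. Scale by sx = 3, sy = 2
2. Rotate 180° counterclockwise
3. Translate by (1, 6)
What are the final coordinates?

Step 1: Scale → (27, 10)
Step 2: Rotate 180° → (-27, -10)
Step 3: Translate → (-26, -4)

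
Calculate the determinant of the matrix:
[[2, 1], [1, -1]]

For a 2×2 matrix [[a, b], [c, d]], det = ad - bc
det = (2)(-1) - (1)(1) = -2 - 1 = -3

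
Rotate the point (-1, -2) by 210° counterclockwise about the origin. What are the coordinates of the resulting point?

Rotation matrix for 210°: [[cos 210°, -sin 210°], [sin 210°, cos 210°]] ≈ [[-0.866025, 0.500000], [-0.500000, -0.866025]]
[[-0.866025, 0.500000], [-0.500000, -0.866025]] × [-1, -2]ᵀ ≈ [-0.1340, 2.2321]ᵀ
Result: (-0.1340, 2.2321)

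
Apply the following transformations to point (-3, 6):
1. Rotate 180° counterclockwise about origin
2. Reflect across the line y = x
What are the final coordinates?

Step 1: Rotate 180° → (3, -6)
Step 2: Reflect across line y = x → (-6, 3)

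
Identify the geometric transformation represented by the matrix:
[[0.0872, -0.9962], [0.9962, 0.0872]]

This matrix represents: rotation by 85° counterclockwise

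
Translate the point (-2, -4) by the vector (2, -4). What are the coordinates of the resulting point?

Translation by (2, -4) (homogeneous matrix [[1, 0, 2], [0, 1, -4], [0, 0, 1]]):
x' = -2 + 2 = 0
y' = -4 + -4 = -8
Result: (0, -8)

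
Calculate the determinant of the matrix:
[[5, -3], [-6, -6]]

For a 2×2 matrix [[a, b], [c, d]], det = ad - bc
det = (5)(-6) - (-3)(-6) = -30 - 18 = -48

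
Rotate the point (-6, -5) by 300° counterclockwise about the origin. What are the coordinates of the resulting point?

Rotation matrix for 300°: [[cos 300°, -sin 300°], [sin 300°, cos 300°]] ≈ [[0.500000, 0.866025], [-0.866025, 0.500000]]
[[0.500000, 0.866025], [-0.866025, 0.500000]] × [-6, -5]ᵀ ≈ [-7.3301, 2.6962]ᵀ
Result: (-7.3301, 2.6962)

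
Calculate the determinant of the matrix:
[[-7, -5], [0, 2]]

For a 2×2 matrix [[a, b], [c, d]], det = ad - bc
det = (-7)(2) - (-5)(0) = -14 - 0 = -14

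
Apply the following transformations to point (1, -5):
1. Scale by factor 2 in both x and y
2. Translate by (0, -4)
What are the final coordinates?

Step 1: Scale (1, -5) by 2 → (2, -10)
Step 2: Translate by (0, -4) → (2, -14)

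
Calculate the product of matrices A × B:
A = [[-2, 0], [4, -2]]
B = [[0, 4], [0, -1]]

Matrix multiplication:
C[0][0] = -2×0 + 0×0 = 0
C[0][1] = -2×4 + 0×-1 = -8
C[1][0] = 4×0 + -2×0 = 0
C[1][1] = 4×4 + -2×-1 = 18
Result: [[0, -8], [0, 18]]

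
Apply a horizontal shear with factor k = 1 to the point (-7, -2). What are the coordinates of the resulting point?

Shear matrix for horizontal shear with factor k = 1:
[[1, 1], [0, 1]]
Result: (-7, -2) → (-9, -2)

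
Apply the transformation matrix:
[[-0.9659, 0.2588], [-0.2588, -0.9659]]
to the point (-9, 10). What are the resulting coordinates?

Matrix multiplication:
[[-0.9659, 0.2588], [-0.2588, -0.9659]] × [-9, 10]ᵀ
= [(-0.9659)(-9) + (0.2588)(10), (-0.2588)(-9) + (-0.9659)(10)]ᵀ
= [11.2811, -7.3298]ᵀ
Result: (11.2811, -7.3298)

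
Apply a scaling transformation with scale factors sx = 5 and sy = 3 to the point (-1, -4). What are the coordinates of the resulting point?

Scaling matrix:
[[5, 0], [0, 3]]
Result: (-1 × 5, -4 × 3) = (-5, -12)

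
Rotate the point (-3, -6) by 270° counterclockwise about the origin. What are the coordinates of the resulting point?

Rotation matrix for 270°: [[cos 270°, -sin 270°], [sin 270°, cos 270°]] = [[0, 1], [-1, 0]]
[[0, 1], [-1, 0]] × [-3, -6]ᵀ = [-6, 3]ᵀ
Result: (-6, 3)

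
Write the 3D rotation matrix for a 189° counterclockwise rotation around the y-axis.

Rotation matrix for counterclockwise 189° around y-axis:
cos(189°) = -0.9877, sin(189°) = -0.1564
Result: [[-0.9877, 0, -0.1564], [0, 1, 0], [0.1564, 0, -0.9877]]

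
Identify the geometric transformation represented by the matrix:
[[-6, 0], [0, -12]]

This matrix represents: non-uniform scaling by sx = -6, sy = -12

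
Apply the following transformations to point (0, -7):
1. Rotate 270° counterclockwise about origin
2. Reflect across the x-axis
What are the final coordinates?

Step 1: Rotate 270° → (-7, 0)
Step 2: Reflect across x-axis → (-7, 0)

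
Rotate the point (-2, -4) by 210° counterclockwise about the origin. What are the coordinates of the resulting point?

Rotation matrix for 210°: [[cos 210°, -sin 210°], [sin 210°, cos 210°]] ≈ [[-0.866025, 0.500000], [-0.500000, -0.866025]]
[[-0.866025, 0.500000], [-0.500000, -0.866025]] × [-2, -4]ᵀ ≈ [-0.2679, 4.4641]ᵀ
Result: (-0.2679, 4.4641)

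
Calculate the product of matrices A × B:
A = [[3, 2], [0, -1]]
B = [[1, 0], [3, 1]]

Matrix multiplication:
C[0][0] = 3×1 + 2×3 = 9
C[0][1] = 3×0 + 2×1 = 2
C[1][0] = 0×1 + -1×3 = -3
C[1][1] = 0×0 + -1×1 = -1
Result: [[9, 2], [-3, -1]]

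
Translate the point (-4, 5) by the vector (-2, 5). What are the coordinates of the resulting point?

Translation by (-2, 5) (homogeneous matrix [[1, 0, -2], [0, 1, 5], [0, 0, 1]]):
x' = -4 + -2 = -6
y' = 5 + 5 = 10
Result: (-6, 10)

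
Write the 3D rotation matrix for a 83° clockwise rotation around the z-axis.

Rotation matrix for clockwise 83° around z-axis:
A clockwise rotation by 83° is a counterclockwise rotation by -83°.
cos(-83°) = 0.1219, sin(-83°) = -0.9925
Result: [[0.1219, 0.9925, 0], [-0.9925, 0.1219, 0], [0, 0, 1]]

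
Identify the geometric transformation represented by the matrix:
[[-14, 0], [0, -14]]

This matrix represents: uniform scaling by factor -14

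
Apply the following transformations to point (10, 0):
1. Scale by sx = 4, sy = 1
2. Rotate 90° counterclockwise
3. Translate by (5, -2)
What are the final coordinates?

Step 1: Scale → (40, 0)
Step 2: Rotate 90° → (0, 40)
Step 3: Translate → (5, 38)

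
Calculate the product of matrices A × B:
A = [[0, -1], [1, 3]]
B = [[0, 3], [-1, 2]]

Matrix multiplication:
C[0][0] = 0×0 + -1×-1 = 1
C[0][1] = 0×3 + -1×2 = -2
C[1][0] = 1×0 + 3×-1 = -3
C[1][1] = 1×3 + 3×2 = 9
Result: [[1, -2], [-3, 9]]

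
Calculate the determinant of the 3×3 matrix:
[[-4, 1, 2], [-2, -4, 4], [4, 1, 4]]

Expansion along first row:
det = -4·det([[-4,4],[1,4]]) - 1·det([[-2,4],[4,4]]) + 2·det([[-2,-4],[4,1]])
    = -4·(-4·4 - 4·1) - 1·(-2·4 - 4·4) + 2·(-2·1 - -4·4)
    = -4·-20 - 1·-24 + 2·14
    = 80 + 24 + 28 = 132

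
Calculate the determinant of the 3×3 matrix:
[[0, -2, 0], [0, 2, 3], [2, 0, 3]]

Expansion along first row:
det = 0·det([[2,3],[0,3]]) - -2·det([[0,3],[2,3]]) + 0·det([[0,2],[2,0]])
    = 0·(2·3 - 3·0) - -2·(0·3 - 3·2) + 0·(0·0 - 2·2)
    = 0·6 - -2·-6 + 0·-4
    = 0 + -12 + 0 = -12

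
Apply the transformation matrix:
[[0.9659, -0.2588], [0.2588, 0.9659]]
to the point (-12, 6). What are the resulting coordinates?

Matrix multiplication:
[[0.9659, -0.2588], [0.2588, 0.9659]] × [-12, 6]ᵀ
= [(0.9659)(-12) + (-0.2588)(6), (0.2588)(-12) + (0.9659)(6)]ᵀ
= [-13.1436, 2.6898]ᵀ
Result: (-13.1436, 2.6898)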